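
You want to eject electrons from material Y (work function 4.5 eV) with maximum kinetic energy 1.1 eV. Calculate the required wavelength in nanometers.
221.40 nm

From Einstein's equation: KE_max = hc/λ - φ

Rearranging for λ:
hc/λ = KE_max + φ
λ = hc/(KE_max + φ)

Required photon energy:
E_photon = KE_max + φ = 1.1 + 4.5 = 5.60 eV

Required wavelength:
λ = hc/E_photon = (6.626×10⁻³⁴)(3×10⁸) / (5.60 × 1.602×10⁻¹⁹)
λ = 221.40 nm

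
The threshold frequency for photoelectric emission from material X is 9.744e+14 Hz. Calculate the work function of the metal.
4.03 eV

At the threshold frequency, photon energy equals work function:
φ = hf₀

Calculating:
φ = (6.626×10⁻³⁴ J·s)(9.744e+14 Hz)
φ = 4.03 eV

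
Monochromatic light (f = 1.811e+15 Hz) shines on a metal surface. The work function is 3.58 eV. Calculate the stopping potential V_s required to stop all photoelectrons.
3.9097 V

The stopping potential V_s satisfies: eV_s = KE_max

First, find KE_max using Einstein's equation:
E_photon = hf = (6.626×10⁻³⁴ J·s)(1.811e+15 Hz) = 7.4897 eV
KE_max = E_photon - φ = 7.4897 - 3.58 = 3.9097 eV

Since eV_s = KE_max:
V_s = KE_max/e = 3.9097 V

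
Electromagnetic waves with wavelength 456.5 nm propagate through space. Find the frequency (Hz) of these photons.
6.5672e+14 Hz

Using the wave equation: c = fλ

Solving for frequency:
f = c/λ = (3×10⁸ m/s) / (456.5×10⁻⁹ m)
f = 6.5672e+14 Hz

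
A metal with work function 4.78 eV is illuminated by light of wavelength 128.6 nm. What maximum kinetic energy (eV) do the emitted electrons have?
4.8611 eV

Using Einstein's photoelectric equation: KE_max = hf - φ = hc/λ - φ

First, calculate the photon energy:
E_photon = hc/λ = (6.626×10⁻³⁴ J·s)(3×10⁸ m/s) / (128.6×10⁻⁹ m)
E_photon = 9.6411 eV

Then, the maximum kinetic energy:
KE_max = E_photon - φ = 9.6411 eV - 4.78 eV = 4.8611 eV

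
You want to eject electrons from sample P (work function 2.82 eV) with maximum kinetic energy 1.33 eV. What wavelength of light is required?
298.76 nm

From Einstein's equation: KE_max = hc/λ - φ

Rearranging for λ:
hc/λ = KE_max + φ
λ = hc/(KE_max + φ)

Required photon energy:
E_photon = KE_max + φ = 1.33 + 2.82 = 4.15 eV

Required wavelength:
λ = hc/E_photon = (6.626×10⁻³⁴)(3×10⁸) / (4.15 × 1.602×10⁻¹⁹)
λ = 298.76 nm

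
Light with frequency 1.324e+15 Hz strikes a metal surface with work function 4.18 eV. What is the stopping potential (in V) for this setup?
1.2956 V

The stopping potential V_s satisfies: eV_s = KE_max

First, find KE_max using Einstein's equation:
E_photon = hf = (6.626×10⁻³⁴ J·s)(1.324e+15 Hz) = 5.4756 eV
KE_max = E_photon - φ = 5.4756 - 4.18 = 1.2956 eV

Since eV_s = KE_max:
V_s = KE_max/e = 1.2956 V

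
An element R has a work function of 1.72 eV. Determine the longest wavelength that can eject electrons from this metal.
720.84 nm

The threshold wavelength is when the photon energy equals the work function:
hc/λ₀ = φ

Solving for λ₀:
λ₀ = hc/φ = (6.626×10⁻³⁴ J·s)(3×10⁸ m/s) / (1.72 eV × 1.602×10⁻¹⁹ J/eV)
λ₀ = 720.84 nm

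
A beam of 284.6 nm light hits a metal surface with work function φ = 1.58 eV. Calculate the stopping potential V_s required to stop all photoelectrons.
2.7764 V

The stopping potential V_s satisfies: eV_s = KE_max

First, find KE_max using Einstein's equation:
E_photon = hc/λ = 4.3564 eV
KE_max = E_photon - φ = 4.3564 - 1.58 = 2.7764 eV

Since eV_s = KE_max:
V_s = KE_max/e = 2.7764 V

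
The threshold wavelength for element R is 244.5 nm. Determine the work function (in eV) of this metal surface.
5.07 eV

At the threshold wavelength, photon energy equals work function:
φ = hc/λ₀

Calculating:
φ = (6.626×10⁻³⁴ J·s)(3×10⁸ m/s) / (244.5×10⁻⁹ m)
φ = 5.07 eV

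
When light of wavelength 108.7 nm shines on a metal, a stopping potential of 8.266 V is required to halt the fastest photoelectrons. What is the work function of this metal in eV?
3.14 eV

The stopping potential gives the maximum kinetic energy: KE_max = eV_s = 8.266 eV

From Einstein's photoelectric equation: KE_max = hc/λ - φ
Rearranging: φ = hc/λ - KE_max

Calculate photon energy:
E_photon = hc/λ = (6.626×10⁻³⁴ J·s)(3×10⁸ m/s) / (108.7×10⁻⁹ m) = 11.4061 eV

Therefore:
φ = 11.4061 - 8.266 = 3.14 eV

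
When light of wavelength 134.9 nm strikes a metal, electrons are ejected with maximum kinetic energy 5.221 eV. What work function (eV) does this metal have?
3.97 eV

From Einstein's photoelectric equation: KE_max = hf - φ = hc/λ - φ

Rearranging for φ:
φ = hc/λ - KE_max

Calculate photon energy:
E_photon = hc/λ = 9.1908 eV

Therefore:
φ = 9.1908 - 5.221 = 3.97 eV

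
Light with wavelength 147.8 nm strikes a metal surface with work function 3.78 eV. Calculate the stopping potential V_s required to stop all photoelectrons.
4.6086 V

The stopping potential V_s satisfies: eV_s = KE_max

First, find KE_max using Einstein's equation:
E_photon = hc/λ = 8.3886 eV
KE_max = E_photon - φ = 8.3886 - 3.78 = 4.6086 eV

Since eV_s = KE_max:
V_s = KE_max/e = 4.6086 V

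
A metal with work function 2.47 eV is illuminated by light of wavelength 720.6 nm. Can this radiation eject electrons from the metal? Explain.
No

For photoemission, the photon energy must exceed the work function.

Photon energy: E = hc/λ = 1.7206 eV
Work function: φ = 2.47 eV

Since E_photon (1.7206 eV) < φ (2.47 eV), photoemission will NOT occur.
The threshold wavelength is λ₀ = hc/φ = 502.0 nm.
Since 720.6 nm > 502.0 nm, the photons lack sufficient energy.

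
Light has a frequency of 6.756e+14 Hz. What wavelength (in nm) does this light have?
443.74 nm

Using the wave equation: c = fλ

Solving for wavelength:
λ = c/f = (3×10⁸ m/s) / (6.756e+14 Hz)
λ = 443.74 nm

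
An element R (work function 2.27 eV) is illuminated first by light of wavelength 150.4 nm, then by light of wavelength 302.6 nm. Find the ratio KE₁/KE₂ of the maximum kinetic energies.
3.2691

Using Einstein's equation: KE_max = hc/λ - φ

For λ₁ = 150.4 nm:
E₁ = hc/λ₁ = 8.2436 eV
KE₁ = E₁ - φ = 8.2436 - 2.27 = 5.9736 eV

For λ₂ = 302.6 nm:
E₂ = hc/λ₂ = 4.0973 eV
KE₂ = E₂ - φ = 4.0973 - 2.27 = 1.8273 eV

Ratio: KE₁/KE₂ = 5.9736/1.8273 = 3.2691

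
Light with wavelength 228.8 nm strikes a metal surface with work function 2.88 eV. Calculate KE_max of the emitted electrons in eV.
2.5389 eV

Using Einstein's photoelectric equation: KE_max = hf - φ = hc/λ - φ

First, calculate the photon energy:
E_photon = hc/λ = (6.626×10⁻³⁴ J·s)(3×10⁸ m/s) / (228.8×10⁻⁹ m)
E_photon = 5.4189 eV

Then, the maximum kinetic energy:
KE_max = E_photon - φ = 5.4189 eV - 2.88 eV = 2.5389 eV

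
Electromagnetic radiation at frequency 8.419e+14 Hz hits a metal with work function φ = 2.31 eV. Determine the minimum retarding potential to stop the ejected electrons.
1.1718 V

The stopping potential V_s satisfies: eV_s = KE_max

First, find KE_max using Einstein's equation:
E_photon = hf = (6.626×10⁻³⁴ J·s)(8.419e+14 Hz) = 3.4818 eV
KE_max = E_photon - φ = 3.4818 - 2.31 = 1.1718 eV

Since eV_s = KE_max:
V_s = KE_max/e = 1.1718 V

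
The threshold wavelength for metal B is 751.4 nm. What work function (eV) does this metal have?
1.65 eV

At the threshold wavelength, photon energy equals work function:
φ = hc/λ₀

Calculating:
φ = (6.626×10⁻³⁴ J·s)(3×10⁸ m/s) / (751.4×10⁻⁹ m)
φ = 1.65 eV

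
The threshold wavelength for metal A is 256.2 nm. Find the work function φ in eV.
4.84 eV

At the threshold wavelength, photon energy equals work function:
φ = hc/λ₀

Calculating:
φ = (6.626×10⁻³⁴ J·s)(3×10⁸ m/s) / (256.2×10⁻⁹ m)
φ = 4.84 eV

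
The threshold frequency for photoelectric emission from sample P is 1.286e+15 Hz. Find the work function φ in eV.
5.32 eV

At the threshold frequency, photon energy equals work function:
φ = hf₀

Calculating:
φ = (6.626×10⁻³⁴ J·s)(1.286e+15 Hz)
φ = 5.32 eV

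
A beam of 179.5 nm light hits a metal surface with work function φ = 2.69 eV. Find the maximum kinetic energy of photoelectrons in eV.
4.2172 eV

Using Einstein's photoelectric equation: KE_max = hf - φ = hc/λ - φ

First, calculate the photon energy:
E_photon = hc/λ = (6.626×10⁻³⁴ J·s)(3×10⁸ m/s) / (179.5×10⁻⁹ m)
E_photon = 6.9072 eV

Then, the maximum kinetic energy:
KE_max = E_photon - φ = 6.9072 eV - 2.69 eV = 4.2172 eV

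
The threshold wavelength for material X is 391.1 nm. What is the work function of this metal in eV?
3.17 eV

At the threshold wavelength, photon energy equals work function:
φ = hc/λ₀

Calculating:
φ = (6.626×10⁻³⁴ J·s)(3×10⁸ m/s) / (391.1×10⁻⁹ m)
φ = 3.17 eV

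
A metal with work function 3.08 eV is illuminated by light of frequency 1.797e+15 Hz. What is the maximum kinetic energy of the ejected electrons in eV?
4.3518 eV

Using Einstein's photoelectric equation: KE_max = hf - φ

First, calculate the photon energy:
E_photon = hf = (6.626×10⁻³⁴ J·s)(1.797e+15 Hz)
E_photon = 7.4318 eV

Then, the maximum kinetic energy:
KE_max = E_photon - φ = 7.4318 eV - 3.08 eV = 4.3518 eV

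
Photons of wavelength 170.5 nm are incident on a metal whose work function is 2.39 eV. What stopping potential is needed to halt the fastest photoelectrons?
4.8818 V

The stopping potential V_s satisfies: eV_s = KE_max

First, find KE_max using Einstein's equation:
E_photon = hc/λ = 7.2718 eV
KE_max = E_photon - φ = 7.2718 - 2.39 = 4.8818 eV

Since eV_s = KE_max:
V_s = KE_max/e = 4.8818 V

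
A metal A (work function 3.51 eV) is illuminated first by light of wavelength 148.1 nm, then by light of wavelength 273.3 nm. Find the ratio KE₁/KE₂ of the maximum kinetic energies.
4.7359

Using Einstein's equation: KE_max = hc/λ - φ

For λ₁ = 148.1 nm:
E₁ = hc/λ₁ = 8.3717 eV
KE₁ = E₁ - φ = 8.3717 - 3.51 = 4.8617 eV

For λ₂ = 273.3 nm:
E₂ = hc/λ₂ = 4.5366 eV
KE₂ = E₂ - φ = 4.5366 - 3.51 = 1.0266 eV

Ratio: KE₁/KE₂ = 4.8617/1.0266 = 4.7359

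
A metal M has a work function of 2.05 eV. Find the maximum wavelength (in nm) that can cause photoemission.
604.80 nm

The threshold wavelength is when the photon energy equals the work function:
hc/λ₀ = φ

Solving for λ₀:
λ₀ = hc/φ = (6.626×10⁻³⁴ J·s)(3×10⁸ m/s) / (2.05 eV × 1.602×10⁻¹⁹ J/eV)
λ₀ = 604.80 nm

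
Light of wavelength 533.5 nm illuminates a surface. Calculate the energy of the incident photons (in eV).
2.3240 eV

Using E = hf = hc/λ:

E = hc/λ = (6.626×10⁻³⁴ J·s)(3×10⁸ m/s) / (533.5×10⁻⁹ m)
E = 2.3240 eV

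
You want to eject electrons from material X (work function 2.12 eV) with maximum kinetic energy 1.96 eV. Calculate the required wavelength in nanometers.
303.88 nm

From Einstein's equation: KE_max = hc/λ - φ

Rearranging for λ:
hc/λ = KE_max + φ
λ = hc/(KE_max + φ)

Required photon energy:
E_photon = KE_max + φ = 1.96 + 2.12 = 4.08 eV

Required wavelength:
λ = hc/E_photon = (6.626×10⁻³⁴)(3×10⁸) / (4.08 × 1.602×10⁻¹⁹)
λ = 303.88 nm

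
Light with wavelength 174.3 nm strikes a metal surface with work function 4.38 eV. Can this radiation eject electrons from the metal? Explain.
Yes

For photoemission, the photon energy must exceed the work function.

Photon energy: E = hc/λ = 7.1133 eV
Work function: φ = 4.38 eV

Since E_photon (7.1133 eV) > φ (4.38 eV), photoemission WILL occur.
The threshold wavelength is λ₀ = hc/φ = 283.1 nm.
Since 174.3 nm < 283.1 nm, the light has sufficient energy.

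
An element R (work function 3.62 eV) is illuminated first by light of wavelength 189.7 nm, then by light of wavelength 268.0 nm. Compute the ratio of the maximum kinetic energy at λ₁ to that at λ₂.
2.8976

Using Einstein's equation: KE_max = hc/λ - φ

For λ₁ = 189.7 nm:
E₁ = hc/λ₁ = 6.5358 eV
KE₁ = E₁ - φ = 6.5358 - 3.62 = 2.9158 eV

For λ₂ = 268.0 nm:
E₂ = hc/λ₂ = 4.6263 eV
KE₂ = E₂ - φ = 4.6263 - 3.62 = 1.0063 eV

Ratio: KE₁/KE₂ = 2.9158/1.0063 = 2.8976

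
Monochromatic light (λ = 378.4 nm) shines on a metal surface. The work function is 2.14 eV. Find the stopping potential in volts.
1.1365 V

The stopping potential V_s satisfies: eV_s = KE_max

First, find KE_max using Einstein's equation:
E_photon = hc/λ = 3.2765 eV
KE_max = E_photon - φ = 3.2765 - 2.14 = 1.1365 eV

Since eV_s = KE_max:
V_s = KE_max/e = 1.1365 V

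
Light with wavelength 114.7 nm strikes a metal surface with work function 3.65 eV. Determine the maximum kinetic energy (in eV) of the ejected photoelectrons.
7.1594 eV

Using Einstein's photoelectric equation: KE_max = hf - φ = hc/λ - φ

First, calculate the photon energy:
E_photon = hc/λ = (6.626×10⁻³⁴ J·s)(3×10⁸ m/s) / (114.7×10⁻⁹ m)
E_photon = 10.8094 eV

Then, the maximum kinetic energy:
KE_max = E_photon - φ = 10.8094 eV - 3.65 eV = 7.1594 eV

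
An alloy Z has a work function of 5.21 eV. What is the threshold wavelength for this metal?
237.97 nm

The threshold wavelength is when the photon energy equals the work function:
hc/λ₀ = φ

Solving for λ₀:
λ₀ = hc/φ = (6.626×10⁻³⁴ J·s)(3×10⁸ m/s) / (5.21 eV × 1.602×10⁻¹⁹ J/eV)
λ₀ = 237.97 nm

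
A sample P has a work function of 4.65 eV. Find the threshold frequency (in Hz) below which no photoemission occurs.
1.1244e+15 Hz

The threshold frequency is when the photon energy equals the work function:
hf₀ = φ

Solving for f₀:
f₀ = φ/h = (4.65 eV × 1.602×10⁻¹⁹ J/eV) / (6.626×10⁻³⁴ J·s)
f₀ = 1.1244e+15 Hz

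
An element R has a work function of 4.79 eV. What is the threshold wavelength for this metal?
258.84 nm

The threshold wavelength is when the photon energy equals the work function:
hc/λ₀ = φ

Solving for λ₀:
λ₀ = hc/φ = (6.626×10⁻³⁴ J·s)(3×10⁸ m/s) / (4.79 eV × 1.602×10⁻¹⁹ J/eV)
λ₀ = 258.84 nm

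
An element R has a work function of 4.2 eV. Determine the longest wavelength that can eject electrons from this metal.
295.20 nm

The threshold wavelength is when the photon energy equals the work function:
hc/λ₀ = φ

Solving for λ₀:
λ₀ = hc/φ = (6.626×10⁻³⁴ J·s)(3×10⁸ m/s) / (4.2 eV × 1.602×10⁻¹⁹ J/eV)
λ₀ = 295.20 nm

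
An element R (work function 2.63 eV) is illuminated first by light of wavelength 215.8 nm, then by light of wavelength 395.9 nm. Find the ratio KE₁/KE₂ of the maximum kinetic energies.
6.2095

Using Einstein's equation: KE_max = hc/λ - φ

For λ₁ = 215.8 nm:
E₁ = hc/λ₁ = 5.7453 eV
KE₁ = E₁ - φ = 5.7453 - 2.63 = 3.1153 eV

For λ₂ = 395.9 nm:
E₂ = hc/λ₂ = 3.1317 eV
KE₂ = E₂ - φ = 3.1317 - 2.63 = 0.5017 eV

Ratio: KE₁/KE₂ = 3.1153/0.5017 = 6.2095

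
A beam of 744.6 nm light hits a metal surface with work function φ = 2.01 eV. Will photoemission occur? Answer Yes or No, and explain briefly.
No

For photoemission, the photon energy must exceed the work function.

Photon energy: E = hc/λ = 1.6651 eV
Work function: φ = 2.01 eV

Since E_photon (1.6651 eV) < φ (2.01 eV), photoemission will NOT occur.
The threshold wavelength is λ₀ = hc/φ = 616.8 nm.
Since 744.6 nm > 616.8 nm, the photons lack sufficient energy.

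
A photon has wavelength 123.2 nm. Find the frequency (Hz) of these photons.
2.4334e+15 Hz

Using the wave equation: c = fλ

Solving for frequency:
f = c/λ = (3×10⁸ m/s) / (123.2×10⁻⁹ m)
f = 2.4334e+15 Hz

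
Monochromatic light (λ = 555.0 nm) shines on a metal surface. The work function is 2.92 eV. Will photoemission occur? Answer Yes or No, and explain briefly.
No

For photoemission, the photon energy must exceed the work function.

Photon energy: E = hc/λ = 2.2339 eV
Work function: φ = 2.92 eV

Since E_photon (2.2339 eV) < φ (2.92 eV), photoemission will NOT occur.
The threshold wavelength is λ₀ = hc/φ = 424.6 nm.
Since 555.0 nm > 424.6 nm, the photons lack sufficient energy.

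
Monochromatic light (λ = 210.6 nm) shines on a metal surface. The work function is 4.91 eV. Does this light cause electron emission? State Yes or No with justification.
Yes

For photoemission, the photon energy must exceed the work function.

Photon energy: E = hc/λ = 5.8872 eV
Work function: φ = 4.91 eV

Since E_photon (5.8872 eV) > φ (4.91 eV), photoemission WILL occur.
The threshold wavelength is λ₀ = hc/φ = 252.5 nm.
Since 210.6 nm < 252.5 nm, the light has sufficient energy.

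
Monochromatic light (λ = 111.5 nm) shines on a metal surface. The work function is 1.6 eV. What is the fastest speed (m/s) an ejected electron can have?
1.8299e+06 m/s

First, find the maximum kinetic energy:
E_photon = hc/λ = 11.1197 eV
KE_max = E_photon - φ = 11.1197 - 1.6 = 9.5197 eV

Convert to Joules: KE_max = 9.5197 × 1.602×10⁻¹⁹ J = 1.5252e-18 J

Then use KE = ½mv² to find velocity:
v = √(2·KE/m) = √(2 × 1.5252e-18 J / 9.109e-31 kg)
v = 1.8299e+06 m/s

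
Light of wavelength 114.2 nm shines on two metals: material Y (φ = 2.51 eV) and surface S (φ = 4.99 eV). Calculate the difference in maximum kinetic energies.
2.4800 eV

Using KE_max = hc/λ - φ for each metal:

Photon energy: E = hc/λ = 10.8568 eV

For material Y (φ₁ = 2.51 eV):
KE₁ = E - φ₁ = 10.8568 - 2.51 = 8.3468 eV

For surface S (φ₂ = 4.99 eV):
KE₂ = E - φ₂ = 10.8568 - 4.99 = 5.8668 eV

Difference:
ΔKE = KE₁ - KE₂ = 8.3468 - 5.8668 = 2.4800 eV

Note: The difference equals the difference in work functions: 4.99 - 2.51 = 2.48 eV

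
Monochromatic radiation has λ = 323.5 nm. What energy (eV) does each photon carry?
3.8326 eV

Using E = hf = hc/λ:

E = hc/λ = (6.626×10⁻³⁴ J·s)(3×10⁸ m/s) / (323.5×10⁻⁹ m)
E = 3.8326 eV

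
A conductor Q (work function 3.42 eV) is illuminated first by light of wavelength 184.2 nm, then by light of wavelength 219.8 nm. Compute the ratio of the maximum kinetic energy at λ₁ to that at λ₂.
1.4909

Using Einstein's equation: KE_max = hc/λ - φ

For λ₁ = 184.2 nm:
E₁ = hc/λ₁ = 6.7310 eV
KE₁ = E₁ - φ = 6.7310 - 3.42 = 3.3110 eV

For λ₂ = 219.8 nm:
E₂ = hc/λ₂ = 5.6408 eV
KE₂ = E₂ - φ = 5.6408 - 3.42 = 2.2208 eV

Ratio: KE₁/KE₂ = 3.3110/2.2208 = 1.4909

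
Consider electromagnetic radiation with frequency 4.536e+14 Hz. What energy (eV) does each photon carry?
1.8759 eV

Using E = hf:

E = hf = (6.626×10⁻³⁴ J·s)(4.536e+14 Hz)
E = 1.8759 eV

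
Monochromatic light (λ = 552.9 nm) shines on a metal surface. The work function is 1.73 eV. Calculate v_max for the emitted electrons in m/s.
4.2457e+05 m/s

First, find the maximum kinetic energy:
E_photon = hc/λ = 2.2424 eV
KE_max = E_photon - φ = 2.2424 - 1.73 = 0.5124 eV

Convert to Joules: KE_max = 0.5124 × 1.602×10⁻¹⁹ J = 8.2101e-20 J

Then use KE = ½mv² to find velocity:
v = √(2·KE/m) = √(2 × 8.2101e-20 J / 9.109e-31 kg)
v = 4.2457e+05 m/s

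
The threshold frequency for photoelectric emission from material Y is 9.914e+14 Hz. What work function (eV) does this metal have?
4.10 eV

At the threshold frequency, photon energy equals work function:
φ = hf₀

Calculating:
φ = (6.626×10⁻³⁴ J·s)(9.914e+14 Hz)
φ = 4.10 eV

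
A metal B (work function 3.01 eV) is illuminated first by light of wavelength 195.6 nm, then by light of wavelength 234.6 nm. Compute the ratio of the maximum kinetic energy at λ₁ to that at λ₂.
1.4632

Using Einstein's equation: KE_max = hc/λ - φ

For λ₁ = 195.6 nm:
E₁ = hc/λ₁ = 6.3387 eV
KE₁ = E₁ - φ = 6.3387 - 3.01 = 3.3287 eV

For λ₂ = 234.6 nm:
E₂ = hc/λ₂ = 5.2849 eV
KE₂ = E₂ - φ = 5.2849 - 3.01 = 2.2749 eV

Ratio: KE₁/KE₂ = 3.3287/2.2749 = 1.4632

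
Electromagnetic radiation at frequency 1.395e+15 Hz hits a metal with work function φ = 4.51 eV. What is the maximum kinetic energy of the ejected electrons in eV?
1.2593 eV

Using Einstein's photoelectric equation: KE_max = hf - φ

First, calculate the photon energy:
E_photon = hf = (6.626×10⁻³⁴ J·s)(1.395e+15 Hz)
E_photon = 5.7693 eV

Then, the maximum kinetic energy:
KE_max = E_photon - φ = 5.7693 eV - 4.51 eV = 1.2593 eV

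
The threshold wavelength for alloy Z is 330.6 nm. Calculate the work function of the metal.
3.75 eV

At the threshold wavelength, photon energy equals work function:
φ = hc/λ₀

Calculating:
φ = (6.626×10⁻³⁴ J·s)(3×10⁸ m/s) / (330.6×10⁻⁹ m)
φ = 3.75 eV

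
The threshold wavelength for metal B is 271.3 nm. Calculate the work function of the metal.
4.57 eV

At the threshold wavelength, photon energy equals work function:
φ = hc/λ₀

Calculating:
φ = (6.626×10⁻³⁴ J·s)(3×10⁸ m/s) / (271.3×10⁻⁹ m)
φ = 4.57 eV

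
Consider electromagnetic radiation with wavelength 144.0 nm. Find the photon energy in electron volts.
8.6100 eV

Using E = hf = hc/λ:

E = hc/λ = (6.626×10⁻³⁴ J·s)(3×10⁸ m/s) / (144.0×10⁻⁹ m)
E = 8.6100 eV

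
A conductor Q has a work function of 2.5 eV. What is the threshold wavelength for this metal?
495.94 nm

The threshold wavelength is when the photon energy equals the work function:
hc/λ₀ = φ

Solving for λ₀:
λ₀ = hc/φ = (6.626×10⁻³⁴ J·s)(3×10⁸ m/s) / (2.5 eV × 1.602×10⁻¹⁹ J/eV)
λ₀ = 495.94 nm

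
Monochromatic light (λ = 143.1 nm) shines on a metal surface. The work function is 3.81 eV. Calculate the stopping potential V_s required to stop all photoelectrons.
4.8542 V

The stopping potential V_s satisfies: eV_s = KE_max

First, find KE_max using Einstein's equation:
E_photon = hc/λ = 8.6642 eV
KE_max = E_photon - φ = 8.6642 - 3.81 = 4.8542 eV

Since eV_s = KE_max:
V_s = KE_max/e = 4.8542 V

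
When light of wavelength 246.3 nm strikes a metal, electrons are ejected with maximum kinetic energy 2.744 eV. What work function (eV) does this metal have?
2.29 eV

From Einstein's photoelectric equation: KE_max = hf - φ = hc/λ - φ

Rearranging for φ:
φ = hc/λ - KE_max

Calculate photon energy:
E_photon = hc/λ = 5.0339 eV

Therefore:
φ = 5.0339 - 2.744 = 2.29 eV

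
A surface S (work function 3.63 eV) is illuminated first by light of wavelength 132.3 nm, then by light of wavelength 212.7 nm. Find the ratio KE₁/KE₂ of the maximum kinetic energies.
2.6109

Using Einstein's equation: KE_max = hc/λ - φ

For λ₁ = 132.3 nm:
E₁ = hc/λ₁ = 9.3714 eV
KE₁ = E₁ - φ = 9.3714 - 3.63 = 5.7414 eV

For λ₂ = 212.7 nm:
E₂ = hc/λ₂ = 5.8291 eV
KE₂ = E₂ - φ = 5.8291 - 3.63 = 2.1991 eV

Ratio: KE₁/KE₂ = 5.7414/2.1991 = 2.6109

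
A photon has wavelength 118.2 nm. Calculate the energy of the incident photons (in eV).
10.4894 eV

Using E = hf = hc/λ:

E = hc/λ = (6.626×10⁻³⁴ J·s)(3×10⁸ m/s) / (118.2×10⁻⁹ m)
E = 10.4894 eV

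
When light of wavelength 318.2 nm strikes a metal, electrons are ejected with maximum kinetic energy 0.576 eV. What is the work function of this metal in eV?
3.32 eV

From Einstein's photoelectric equation: KE_max = hf - φ = hc/λ - φ

Rearranging for φ:
φ = hc/λ - KE_max

Calculate photon energy:
E_photon = hc/λ = 3.8964 eV

Therefore:
φ = 3.8964 - 0.576 = 3.32 eV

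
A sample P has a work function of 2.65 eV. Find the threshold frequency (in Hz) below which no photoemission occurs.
6.4077e+14 Hz

The threshold frequency is when the photon energy equals the work function:
hf₀ = φ

Solving for f₀:
f₀ = φ/h = (2.65 eV × 1.602×10⁻¹⁹ J/eV) / (6.626×10⁻³⁴ J·s)
f₀ = 6.4077e+14 Hz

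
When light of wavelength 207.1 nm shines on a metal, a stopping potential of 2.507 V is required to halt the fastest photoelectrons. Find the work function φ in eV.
3.48 eV

The stopping potential gives the maximum kinetic energy: KE_max = eV_s = 2.507 eV

From Einstein's photoelectric equation: KE_max = hc/λ - φ
Rearranging: φ = hc/λ - KE_max

Calculate photon energy:
E_photon = hc/λ = (6.626×10⁻³⁴ J·s)(3×10⁸ m/s) / (207.1×10⁻⁹ m) = 5.9867 eV

Therefore:
φ = 5.9867 - 2.507 = 3.48 eV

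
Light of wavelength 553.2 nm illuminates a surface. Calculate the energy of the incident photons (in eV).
2.2412 eV

Using E = hf = hc/λ:

E = hc/λ = (6.626×10⁻³⁴ J·s)(3×10⁸ m/s) / (553.2×10⁻⁹ m)
E = 2.2412 eV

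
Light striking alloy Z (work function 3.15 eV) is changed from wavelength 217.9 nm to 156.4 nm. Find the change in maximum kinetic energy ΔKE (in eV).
2.2374 eV

Using Einstein's equation: KE_max = hc/λ - φ

For λ₁ = 217.9 nm:
KE₁ = hc/λ₁ - φ = 5.6900 - 3.15 = 2.5400 eV

For λ₂ = 156.4 nm:
KE₂ = hc/λ₂ - φ = 7.9274 - 3.15 = 4.7774 eV

Change in KE:
ΔKE = KE₂ - KE₁ = 4.7774 - 2.5400 = 2.2374 eV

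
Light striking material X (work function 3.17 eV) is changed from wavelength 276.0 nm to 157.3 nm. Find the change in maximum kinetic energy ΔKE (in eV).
3.3898 eV

Using Einstein's equation: KE_max = hc/λ - φ

For λ₁ = 276.0 nm:
KE₁ = hc/λ₁ - φ = 4.4922 - 3.17 = 1.3222 eV

For λ₂ = 157.3 nm:
KE₂ = hc/λ₂ - φ = 7.8820 - 3.17 = 4.7120 eV

Change in KE:
ΔKE = KE₂ - KE₁ = 4.7120 - 1.3222 = 3.3898 eV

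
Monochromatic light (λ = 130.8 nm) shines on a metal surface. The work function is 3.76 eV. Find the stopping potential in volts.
5.7189 V

The stopping potential V_s satisfies: eV_s = KE_max

First, find KE_max using Einstein's equation:
E_photon = hc/λ = 9.4789 eV
KE_max = E_photon - φ = 9.4789 - 3.76 = 5.7189 eV

Since eV_s = KE_max:
V_s = KE_max/e = 5.7189 V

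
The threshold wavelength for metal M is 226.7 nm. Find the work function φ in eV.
5.47 eV

At the threshold wavelength, photon energy equals work function:
φ = hc/λ₀

Calculating:
φ = (6.626×10⁻³⁴ J·s)(3×10⁸ m/s) / (226.7×10⁻⁹ m)
φ = 5.47 eV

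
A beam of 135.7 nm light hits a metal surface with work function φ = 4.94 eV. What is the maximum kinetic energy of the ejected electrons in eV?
4.1966 eV

Using Einstein's photoelectric equation: KE_max = hf - φ = hc/λ - φ

First, calculate the photon energy:
E_photon = hc/λ = (6.626×10⁻³⁴ J·s)(3×10⁸ m/s) / (135.7×10⁻⁹ m)
E_photon = 9.1366 eV

Then, the maximum kinetic energy:
KE_max = E_photon - φ = 9.1366 eV - 4.94 eV = 4.1966 eV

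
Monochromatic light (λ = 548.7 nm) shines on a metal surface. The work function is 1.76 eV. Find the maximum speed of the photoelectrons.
4.1921e+05 m/s

First, find the maximum kinetic energy:
E_photon = hc/λ = 2.2596 eV
KE_max = E_photon - φ = 2.2596 - 1.76 = 0.4996 eV

Convert to Joules: KE_max = 0.4996 × 1.602×10⁻¹⁹ J = 8.0045e-20 J

Then use KE = ½mv² to find velocity:
v = √(2·KE/m) = √(2 × 8.0045e-20 J / 9.109e-31 kg)
v = 4.1921e+05 m/s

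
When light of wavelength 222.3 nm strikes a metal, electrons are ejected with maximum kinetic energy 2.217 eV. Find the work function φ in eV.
3.36 eV

From Einstein's photoelectric equation: KE_max = hf - φ = hc/λ - φ

Rearranging for φ:
φ = hc/λ - KE_max

Calculate photon energy:
E_photon = hc/λ = 5.5773 eV

Therefore:
φ = 5.5773 - 2.217 = 3.36 eV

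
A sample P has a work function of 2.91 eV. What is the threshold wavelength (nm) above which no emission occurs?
426.06 nm

The threshold wavelength is when the photon energy equals the work function:
hc/λ₀ = φ

Solving for λ₀:
λ₀ = hc/φ = (6.626×10⁻³⁴ J·s)(3×10⁸ m/s) / (2.91 eV × 1.602×10⁻¹⁹ J/eV)
λ₀ = 426.06 nm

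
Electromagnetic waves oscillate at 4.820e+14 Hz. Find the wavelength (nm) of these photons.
621.98 nm

Using the wave equation: c = fλ

Solving for wavelength:
λ = c/f = (3×10⁸ m/s) / (4.820e+14 Hz)
λ = 621.98 nm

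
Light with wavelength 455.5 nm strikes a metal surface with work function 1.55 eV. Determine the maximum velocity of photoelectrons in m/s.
6.4206e+05 m/s

First, find the maximum kinetic energy:
E_photon = hc/λ = 2.7219 eV
KE_max = E_photon - φ = 2.7219 - 1.55 = 1.1719 eV

Convert to Joules: KE_max = 1.1719 × 1.602×10⁻¹⁹ J = 1.8776e-19 J

Then use KE = ½mv² to find velocity:
v = √(2·KE/m) = √(2 × 1.8776e-19 J / 9.109e-31 kg)
v = 6.4206e+05 m/s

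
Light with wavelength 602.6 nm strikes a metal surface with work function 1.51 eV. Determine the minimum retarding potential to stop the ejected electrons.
0.5475 V

The stopping potential V_s satisfies: eV_s = KE_max

First, find KE_max using Einstein's equation:
E_photon = hc/λ = 2.0575 eV
KE_max = E_photon - φ = 2.0575 - 1.51 = 0.5475 eV

Since eV_s = KE_max:
V_s = KE_max/e = 0.5475 V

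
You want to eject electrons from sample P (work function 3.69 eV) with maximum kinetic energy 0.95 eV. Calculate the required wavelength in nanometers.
267.21 nm

From Einstein's equation: KE_max = hc/λ - φ

Rearranging for λ:
hc/λ = KE_max + φ
λ = hc/(KE_max + φ)

Required photon energy:
E_photon = KE_max + φ = 0.95 + 3.69 = 4.64 eV

Required wavelength:
λ = hc/E_photon = (6.626×10⁻³⁴)(3×10⁸) / (4.64 × 1.602×10⁻¹⁹)
λ = 267.21 nm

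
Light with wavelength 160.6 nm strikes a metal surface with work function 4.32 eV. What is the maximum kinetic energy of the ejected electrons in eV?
3.4001 eV

Using Einstein's photoelectric equation: KE_max = hf - φ = hc/λ - φ

First, calculate the photon energy:
E_photon = hc/λ = (6.626×10⁻³⁴ J·s)(3×10⁸ m/s) / (160.6×10⁻⁹ m)
E_photon = 7.7201 eV

Then, the maximum kinetic energy:
KE_max = E_photon - φ = 7.7201 eV - 4.32 eV = 3.4001 eV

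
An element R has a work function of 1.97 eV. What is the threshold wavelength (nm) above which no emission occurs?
629.36 nm

The threshold wavelength is when the photon energy equals the work function:
hc/λ₀ = φ

Solving for λ₀:
λ₀ = hc/φ = (6.626×10⁻³⁴ J·s)(3×10⁸ m/s) / (1.97 eV × 1.602×10⁻¹⁹ J/eV)
λ₀ = 629.36 nm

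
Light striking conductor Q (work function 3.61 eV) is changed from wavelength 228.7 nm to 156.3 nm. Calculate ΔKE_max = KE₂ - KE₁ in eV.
2.5112 eV

Using Einstein's equation: KE_max = hc/λ - φ

For λ₁ = 228.7 nm:
KE₁ = hc/λ₁ - φ = 5.4213 - 3.61 = 1.8113 eV

For λ₂ = 156.3 nm:
KE₂ = hc/λ₂ - φ = 7.9325 - 3.61 = 4.3225 eV

Change in KE:
ΔKE = KE₂ - KE₁ = 4.3225 - 1.8113 = 2.5112 eV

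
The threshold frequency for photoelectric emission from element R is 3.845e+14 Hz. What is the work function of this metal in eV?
1.59 eV

At the threshold frequency, photon energy equals work function:
φ = hf₀

Calculating:
φ = (6.626×10⁻³⁴ J·s)(3.845e+14 Hz)
φ = 1.59 eV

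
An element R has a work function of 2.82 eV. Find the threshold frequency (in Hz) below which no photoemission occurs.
6.8187e+14 Hz

The threshold frequency is when the photon energy equals the work function:
hf₀ = φ

Solving for f₀:
f₀ = φ/h = (2.82 eV × 1.602×10⁻¹⁹ J/eV) / (6.626×10⁻³⁴ J·s)
f₀ = 6.8187e+14 Hz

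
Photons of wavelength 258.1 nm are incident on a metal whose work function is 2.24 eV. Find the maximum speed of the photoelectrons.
9.4965e+05 m/s

First, find the maximum kinetic energy:
E_photon = hc/λ = 4.8037 eV
KE_max = E_photon - φ = 4.8037 - 2.24 = 2.5637 eV

Convert to Joules: KE_max = 2.5637 × 1.602×10⁻¹⁹ J = 4.1075e-19 J

Then use KE = ½mv² to find velocity:
v = √(2·KE/m) = √(2 × 4.1075e-19 J / 9.109e-31 kg)
v = 9.4965e+05 m/s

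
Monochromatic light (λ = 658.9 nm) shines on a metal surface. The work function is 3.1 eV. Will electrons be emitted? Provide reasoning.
No

For photoemission, the photon energy must exceed the work function.

Photon energy: E = hc/λ = 1.8817 eV
Work function: φ = 3.1 eV

Since E_photon (1.8817 eV) < φ (3.1 eV), photoemission will NOT occur.
The threshold wavelength is λ₀ = hc/φ = 399.9 nm.
Since 658.9 nm > 399.9 nm, the photons lack sufficient energy.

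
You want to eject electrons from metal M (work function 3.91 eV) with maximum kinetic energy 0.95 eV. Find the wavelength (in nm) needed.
255.11 nm

From Einstein's equation: KE_max = hc/λ - φ

Rearranging for λ:
hc/λ = KE_max + φ
λ = hc/(KE_max + φ)

Required photon energy:
E_photon = KE_max + φ = 0.95 + 3.91 = 4.86 eV

Required wavelength:
λ = hc/E_photon = (6.626×10⁻³⁴)(3×10⁸) / (4.86 × 1.602×10⁻¹⁹)
λ = 255.11 nm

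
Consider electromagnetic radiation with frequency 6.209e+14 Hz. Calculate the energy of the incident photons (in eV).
2.5678 eV

Using E = hf:

E = hf = (6.626×10⁻³⁴ J·s)(6.209e+14 Hz)
E = 2.5678 eV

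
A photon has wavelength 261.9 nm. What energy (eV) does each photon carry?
4.7340 eV

Using E = hf = hc/λ:

E = hc/λ = (6.626×10⁻³⁴ J·s)(3×10⁸ m/s) / (261.9×10⁻⁹ m)
E = 4.7340 eV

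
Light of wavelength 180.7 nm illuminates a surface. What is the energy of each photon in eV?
6.8613 eV

Using E = hf = hc/λ:

E = hc/λ = (6.626×10⁻³⁴ J·s)(3×10⁸ m/s) / (180.7×10⁻⁹ m)
E = 6.8613 eV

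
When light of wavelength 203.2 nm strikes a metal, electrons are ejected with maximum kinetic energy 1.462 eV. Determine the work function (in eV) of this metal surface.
4.64 eV

From Einstein's photoelectric equation: KE_max = hf - φ = hc/λ - φ

Rearranging for φ:
φ = hc/λ - KE_max

Calculate photon energy:
E_photon = hc/λ = 6.1016 eV

Therefore:
φ = 6.1016 - 1.462 = 4.64 eV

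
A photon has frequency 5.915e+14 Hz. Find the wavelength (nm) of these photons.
506.83 nm

Using the wave equation: c = fλ

Solving for wavelength:
λ = c/f = (3×10⁸ m/s) / (5.915e+14 Hz)
λ = 506.83 nm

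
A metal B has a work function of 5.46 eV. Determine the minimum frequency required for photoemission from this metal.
1.3202e+15 Hz

The threshold frequency is when the photon energy equals the work function:
hf₀ = φ

Solving for f₀:
f₀ = φ/h = (5.46 eV × 1.602×10⁻¹⁹ J/eV) / (6.626×10⁻³⁴ J·s)
f₀ = 1.3202e+15 Hz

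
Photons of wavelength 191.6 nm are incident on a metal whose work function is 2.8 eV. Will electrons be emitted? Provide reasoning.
Yes

For photoemission, the photon energy must exceed the work function.

Photon energy: E = hc/λ = 6.4710 eV
Work function: φ = 2.8 eV

Since E_photon (6.4710 eV) > φ (2.8 eV), photoemission WILL occur.
The threshold wavelength is λ₀ = hc/φ = 442.8 nm.
Since 191.6 nm < 442.8 nm, the light has sufficient energy.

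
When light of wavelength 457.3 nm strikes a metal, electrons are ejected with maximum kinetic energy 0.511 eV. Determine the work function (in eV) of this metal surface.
2.20 eV

From Einstein's photoelectric equation: KE_max = hf - φ = hc/λ - φ

Rearranging for φ:
φ = hc/λ - KE_max

Calculate photon energy:
E_photon = hc/λ = 2.7112 eV

Therefore:
φ = 2.7112 - 0.511 = 2.20 eV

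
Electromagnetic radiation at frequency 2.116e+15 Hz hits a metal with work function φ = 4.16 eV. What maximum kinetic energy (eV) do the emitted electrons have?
4.5911 eV

Using Einstein's photoelectric equation: KE_max = hf - φ

First, calculate the photon energy:
E_photon = hf = (6.626×10⁻³⁴ J·s)(2.116e+15 Hz)
E_photon = 8.7511 eV

Then, the maximum kinetic energy:
KE_max = E_photon - φ = 8.7511 eV - 4.16 eV = 4.5911 eV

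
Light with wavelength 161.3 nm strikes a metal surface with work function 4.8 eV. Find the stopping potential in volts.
2.8866 V

The stopping potential V_s satisfies: eV_s = KE_max

First, find KE_max using Einstein's equation:
E_photon = hc/λ = 7.6866 eV
KE_max = E_photon - φ = 7.6866 - 4.8 = 2.8866 eV

Since eV_s = KE_max:
V_s = KE_max/e = 2.8866 V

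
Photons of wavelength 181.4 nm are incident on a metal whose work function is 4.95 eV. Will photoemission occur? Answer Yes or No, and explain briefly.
Yes

For photoemission, the photon energy must exceed the work function.

Photon energy: E = hc/λ = 6.8349 eV
Work function: φ = 4.95 eV

Since E_photon (6.8349 eV) > φ (4.95 eV), photoemission WILL occur.
The threshold wavelength is λ₀ = hc/φ = 250.5 nm.
Since 181.4 nm < 250.5 nm, the light has sufficient energy.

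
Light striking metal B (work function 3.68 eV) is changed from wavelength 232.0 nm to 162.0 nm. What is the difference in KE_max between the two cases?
2.3092 eV

Using Einstein's equation: KE_max = hc/λ - φ

For λ₁ = 232.0 nm:
KE₁ = hc/λ₁ - φ = 5.3441 - 3.68 = 1.6641 eV

For λ₂ = 162.0 nm:
KE₂ = hc/λ₂ - φ = 7.6533 - 3.68 = 3.9733 eV

Change in KE:
ΔKE = KE₂ - KE₁ = 3.9733 - 1.6641 = 2.3092 eV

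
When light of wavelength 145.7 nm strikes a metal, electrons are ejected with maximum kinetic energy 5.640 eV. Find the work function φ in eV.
2.87 eV

From Einstein's photoelectric equation: KE_max = hf - φ = hc/λ - φ

Rearranging for φ:
φ = hc/λ - KE_max

Calculate photon energy:
E_photon = hc/λ = 8.5096 eV

Therefore:
φ = 8.5096 - 5.640 = 2.87 eV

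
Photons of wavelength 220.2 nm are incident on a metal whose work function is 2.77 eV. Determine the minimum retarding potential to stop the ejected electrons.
2.8605 V

The stopping potential V_s satisfies: eV_s = KE_max

First, find KE_max using Einstein's equation:
E_photon = hc/λ = 5.6305 eV
KE_max = E_photon - φ = 5.6305 - 2.77 = 2.8605 eV

Since eV_s = KE_max:
V_s = KE_max/e = 2.8605 V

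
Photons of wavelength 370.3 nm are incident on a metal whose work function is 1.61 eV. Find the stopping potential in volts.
1.7382 V

The stopping potential V_s satisfies: eV_s = KE_max

First, find KE_max using Einstein's equation:
E_photon = hc/λ = 3.3482 eV
KE_max = E_photon - φ = 3.3482 - 1.61 = 1.7382 eV

Since eV_s = KE_max:
V_s = KE_max/e = 1.7382 V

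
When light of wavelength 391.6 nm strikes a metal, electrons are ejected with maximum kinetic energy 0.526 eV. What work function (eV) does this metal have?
2.64 eV

From Einstein's photoelectric equation: KE_max = hf - φ = hc/λ - φ

Rearranging for φ:
φ = hc/λ - KE_max

Calculate photon energy:
E_photon = hc/λ = 3.1661 eV

Therefore:
φ = 3.1661 - 0.526 = 2.64 eV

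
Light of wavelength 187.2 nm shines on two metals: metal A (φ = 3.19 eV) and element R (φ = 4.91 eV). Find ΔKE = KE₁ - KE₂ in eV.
1.7200 eV

Using KE_max = hc/λ - φ for each metal:

Photon energy: E = hc/λ = 6.6231 eV

For metal A (φ₁ = 3.19 eV):
KE₁ = E - φ₁ = 6.6231 - 3.19 = 3.4331 eV

For element R (φ₂ = 4.91 eV):
KE₂ = E - φ₂ = 6.6231 - 4.91 = 1.7131 eV

Difference:
ΔKE = KE₁ - KE₂ = 3.4331 - 1.7131 = 1.7200 eV

Note: The difference equals the difference in work functions: 4.91 - 3.19 = 1.72 eV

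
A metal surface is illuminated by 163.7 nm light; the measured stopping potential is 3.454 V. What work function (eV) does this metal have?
4.12 eV

The stopping potential gives the maximum kinetic energy: KE_max = eV_s = 3.454 eV

From Einstein's photoelectric equation: KE_max = hc/λ - φ
Rearranging: φ = hc/λ - KE_max

Calculate photon energy:
E_photon = hc/λ = (6.626×10⁻³⁴ J·s)(3×10⁸ m/s) / (163.7×10⁻⁹ m) = 7.5739 eV

Therefore:
φ = 7.5739 - 3.454 = 4.12 eV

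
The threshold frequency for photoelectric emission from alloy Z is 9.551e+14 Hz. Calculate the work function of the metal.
3.95 eV

At the threshold frequency, photon energy equals work function:
φ = hf₀

Calculating:
φ = (6.626×10⁻³⁴ J·s)(9.551e+14 Hz)
φ = 3.95 eV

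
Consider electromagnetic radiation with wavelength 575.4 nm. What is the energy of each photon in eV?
2.1547 eV

Using E = hf = hc/λ:

E = hc/λ = (6.626×10⁻³⁴ J·s)(3×10⁸ m/s) / (575.4×10⁻⁹ m)
E = 2.1547 eV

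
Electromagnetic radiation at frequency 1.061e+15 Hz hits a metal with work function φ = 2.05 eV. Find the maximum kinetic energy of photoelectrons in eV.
2.3379 eV

Using Einstein's photoelectric equation: KE_max = hf - φ

First, calculate the photon energy:
E_photon = hf = (6.626×10⁻³⁴ J·s)(1.061e+15 Hz)
E_photon = 4.3879 eV

Then, the maximum kinetic energy:
KE_max = E_photon - φ = 4.3879 eV - 2.05 eV = 2.3379 eV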